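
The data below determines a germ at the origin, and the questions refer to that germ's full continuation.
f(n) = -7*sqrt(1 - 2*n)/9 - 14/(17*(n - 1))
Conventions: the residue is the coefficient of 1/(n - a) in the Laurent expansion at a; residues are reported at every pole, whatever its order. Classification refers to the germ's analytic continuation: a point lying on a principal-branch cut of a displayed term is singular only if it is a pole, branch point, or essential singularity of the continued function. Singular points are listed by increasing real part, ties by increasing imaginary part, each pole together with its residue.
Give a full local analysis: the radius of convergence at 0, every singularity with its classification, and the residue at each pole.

Denominator factor (n - 1): pole of order 1 at 1, modulus 1.
Branch term (-7/9)*sqrt(1 - n/(1/2)): its argument vanishes at n = 1/2, a square-root branch point, modulus 1/2.
The radius of convergence is the smallest modulus among the singular points: 1/2.
The branch term is analytic at 1 and contributes nothing to the residue; only the rational part matters.
At the order-1 pole 1 set g(n) = (n - (1))*(rational part) = -14/17.
Simple pole: residue = g(a) at a = 1, which is -14/17.
List the singular points by increasing real part (a conjugate pair: the negative imaginary part first).

Radius of convergence at 0: 1/2.
At 1/2: an algebraic (square-root) branch point.
At 1: a pole of order 1; residue -14/17.


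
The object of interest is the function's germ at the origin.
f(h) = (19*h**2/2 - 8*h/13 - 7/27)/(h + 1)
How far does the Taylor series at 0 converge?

The radius of convergence is 1.

Denominator factor (h + 1): pole of order 1 at -1, modulus 1.
The radius of convergence is the smallest modulus among the singular points: 1.


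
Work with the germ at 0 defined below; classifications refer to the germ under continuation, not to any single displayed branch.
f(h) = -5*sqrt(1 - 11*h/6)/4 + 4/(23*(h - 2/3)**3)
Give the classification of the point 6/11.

The term (-5/4)*sqrt(1 - h/(6/11)) has argument 1 - 6/11/(6/11) = 0 at 6/11: a square-root (algebraic, two-sheeted) branch point; the remaining terms are analytic or single-valued there.

The point is an algebraic (square-root) branch point.


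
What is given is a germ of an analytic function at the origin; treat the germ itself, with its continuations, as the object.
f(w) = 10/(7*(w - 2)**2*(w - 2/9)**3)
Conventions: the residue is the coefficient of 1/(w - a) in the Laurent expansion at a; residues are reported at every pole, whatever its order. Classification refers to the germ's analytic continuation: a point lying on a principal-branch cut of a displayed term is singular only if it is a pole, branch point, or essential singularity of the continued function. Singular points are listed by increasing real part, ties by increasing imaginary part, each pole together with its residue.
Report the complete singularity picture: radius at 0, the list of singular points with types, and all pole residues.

Radius of convergence at 0: 2/9.
At 2/9: a pole of order 3; residue 98415/229376.
At 2: a pole of order 2; residue -98415/229376.

Denominator factor (w - 2/9)^3: pole of order 3 at 2/9, modulus 2/9.
Denominator factor (w - 2)^2: pole of order 2 at 2, modulus 2.
The radius of convergence is the smallest modulus among the singular points: 2/9.
At the order-3 pole 2/9 set g(w) = (w - (2/9))^3*f(w) = 10/(7*(w - 2)**2).
Order-3 pole: residue = g''(a)/2; g''(2/9) = 98415/114688, so the residue is 98415/229376.
At the order-2 pole 2 set g(w) = (w - (2))^2*f(w) = 10/(7*(w - 2/9)**3).
Order-2 pole: residue = g'(a); g'(2) = -98415/229376, so the residue is -98415/229376.
List the singular points by increasing real part (a conjugate pair: the negative imaginary part first).


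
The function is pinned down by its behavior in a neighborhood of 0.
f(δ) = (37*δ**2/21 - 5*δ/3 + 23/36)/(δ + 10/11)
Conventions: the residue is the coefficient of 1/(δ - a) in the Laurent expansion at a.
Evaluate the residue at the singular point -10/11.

The residue is 110081/30492.

At the order-1 pole -10/11 set g(δ) = (δ - (-10/11))*f(δ) = 37*δ**2/21 - 5*δ/3 + 23/36.
Simple pole: residue = g(a) at a = -10/11, which is 110081/30492.


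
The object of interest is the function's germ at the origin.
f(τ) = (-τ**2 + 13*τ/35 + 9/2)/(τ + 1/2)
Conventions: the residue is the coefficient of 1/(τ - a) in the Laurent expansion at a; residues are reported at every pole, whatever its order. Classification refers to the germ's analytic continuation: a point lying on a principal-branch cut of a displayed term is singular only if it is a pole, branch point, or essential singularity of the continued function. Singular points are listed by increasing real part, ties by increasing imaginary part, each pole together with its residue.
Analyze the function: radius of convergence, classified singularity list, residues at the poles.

Radius of convergence at 0: 1/2.
At -1/2: a pole of order 1; residue 569/140.

Denominator factor (τ + 1/2): pole of order 1 at -1/2, modulus 1/2.
The radius of convergence is the smallest modulus among the singular points: 1/2.
At the order-1 pole -1/2 set g(τ) = (τ - (-1/2))*f(τ) = -τ**2 + 13*τ/35 + 9/2.
Simple pole: residue = g(a) at a = -1/2, which is 569/140.


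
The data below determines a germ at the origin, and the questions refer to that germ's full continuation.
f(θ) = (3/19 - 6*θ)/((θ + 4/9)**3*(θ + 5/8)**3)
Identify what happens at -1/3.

Denominator factors: θ + 4/9 = 1/9 at θ = -1/3; θ + 5/8 = 7/24 at θ = -1/3 — none vanishes.
So the germ continues analytically to -1/3.

The point is a regular point.


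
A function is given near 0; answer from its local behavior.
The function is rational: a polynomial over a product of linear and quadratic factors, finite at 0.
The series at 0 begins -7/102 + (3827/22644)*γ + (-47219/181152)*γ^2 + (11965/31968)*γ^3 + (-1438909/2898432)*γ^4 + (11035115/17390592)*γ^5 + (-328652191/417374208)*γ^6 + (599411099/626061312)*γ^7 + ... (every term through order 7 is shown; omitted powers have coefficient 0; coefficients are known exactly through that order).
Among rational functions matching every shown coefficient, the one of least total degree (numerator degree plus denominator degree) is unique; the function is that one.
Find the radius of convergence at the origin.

No rational of total degree below 5 reproduces all 8 coefficients; solving the [1/4] Pade equations on them gives f(γ) = (22*γ/37 - 21/34)/(γ**2 - 9*γ/4 - 3)**2, whose expansion matches every shown term.
Denominator factor (γ**2 - 9*γ/4 - 3)^2: discriminant 273/16, real irrational roots 9/8 + (1/8)*sqrt(273) and 9/8 - (1/8)*sqrt(273); poles of order 2, moduli 9/8 + (1/8)*sqrt(273) and -9/8 + (1/8)*sqrt(273).
The radius of convergence is the smallest modulus among the singular points: -9/8 + (1/8)*sqrt(273).

The radius of convergence is -9/8 + (1/8)*sqrt(273).


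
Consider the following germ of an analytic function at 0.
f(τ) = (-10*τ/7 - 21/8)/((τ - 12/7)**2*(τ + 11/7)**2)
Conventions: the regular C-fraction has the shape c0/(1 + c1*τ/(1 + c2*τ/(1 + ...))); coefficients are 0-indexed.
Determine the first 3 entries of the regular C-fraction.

The regular C-fraction coefficients are [-16807/46464, -1417/3234, -6988669/6110104].

Taylor coefficients (expand at 0): a_0 = -16807/46464, a_1 = -486031/3066624, a_2 = -202982941/809588736.
c0 = a_0 = -16807/46464. Peel one level at a time: if S = 1 + c*τ/S' with S'(0) = 1, then c is the τ-coefficient of S and S' = c*τ/(S - 1).
S_1 = c0/f = 1 + (-1417/3234)*τ + (-6988669/13945008)*τ^2 + ...; c1 = -1417/3234.
S_2 = c1*τ/(S_1 - 1) = 1 + (-6988669/6110104)*τ + ...; c2 = -6988669/6110104.


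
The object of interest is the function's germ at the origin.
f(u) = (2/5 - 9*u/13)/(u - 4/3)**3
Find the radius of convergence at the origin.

The radius of convergence is 4/3.

Denominator factor (u - 4/3)^3: pole of order 3 at 4/3, modulus 4/3.
The radius of convergence is the smallest modulus among the singular points: 4/3.


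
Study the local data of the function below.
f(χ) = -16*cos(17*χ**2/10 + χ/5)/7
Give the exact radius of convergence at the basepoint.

The factor cos(17*χ**2/10 + χ/5) is entire and contributes no finite singular point.
The polynomial part has no poles.
No finite singular points: the Taylor series at 0 converges everywhere.

The radius of convergence is infinite.


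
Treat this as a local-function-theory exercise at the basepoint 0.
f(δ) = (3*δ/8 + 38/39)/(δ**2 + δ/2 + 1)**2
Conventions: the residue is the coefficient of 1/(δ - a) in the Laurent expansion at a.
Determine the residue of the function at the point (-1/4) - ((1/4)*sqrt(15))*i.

The residue is ((1099/17550)*sqrt(15))*i.


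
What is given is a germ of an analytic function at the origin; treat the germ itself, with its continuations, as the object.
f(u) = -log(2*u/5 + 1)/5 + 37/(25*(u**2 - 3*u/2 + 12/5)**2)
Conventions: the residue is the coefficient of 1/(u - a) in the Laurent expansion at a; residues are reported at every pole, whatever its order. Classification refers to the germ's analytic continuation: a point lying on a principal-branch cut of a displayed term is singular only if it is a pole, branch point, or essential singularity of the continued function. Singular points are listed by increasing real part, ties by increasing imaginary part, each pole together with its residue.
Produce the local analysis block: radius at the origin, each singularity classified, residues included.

Radius of convergence at 0: (2/5)*sqrt(15).
At -5/2: a logarithmic branch point.
At (3/4) - ((7/20)*sqrt(15))*i: a pole of order 2; residue ((592/15435)*sqrt(15))*i.
At (3/4) + ((7/20)*sqrt(15))*i: a pole of order 2; residue -((592/15435)*sqrt(15))*i.

Denominator factor (u**2 - 3*u/2 + 12/5)^2: discriminant -147/20, complex-conjugate roots (3/4) + ((7/20)*sqrt(15))*i and (3/4) - ((7/20)*sqrt(15))*i; poles of order 2, moduli (2/5)*sqrt(15) and (2/5)*sqrt(15).
Branch term (-1/5)*log(1 - u/(-5/2)): its argument vanishes at u = -5/2, a logarithmic branch point, modulus 5/2.
The radius of convergence is the smallest modulus among the singular points: (2/5)*sqrt(15).
The branch term is analytic at (3/4) - ((7/20)*sqrt(15))*i and contributes nothing to the residue; only the rational part matters.
The factor u**2 - 3*u/2 + 12/5 splits as (u - a)(u - a') with a = (3/4) - ((7/20)*sqrt(15))*i, a' = (3/4) + ((7/20)*sqrt(15))*i. At the order-2 pole a set g(u) = (u - a)^2*(rational part) = [37/25] / (u - a')^2.
Order-2 pole: residue = g'(a); g'((3/4) - ((7/20)*sqrt(15))*i) = ((592/15435)*sqrt(15))*i, so the residue is ((592/15435)*sqrt(15))*i.
The branch term is analytic at (3/4) + ((7/20)*sqrt(15))*i and contributes nothing to the residue; only the rational part matters.
The factor u**2 - 3*u/2 + 12/5 splits as (u - a)(u - a') with a = (3/4) + ((7/20)*sqrt(15))*i, a' = (3/4) - ((7/20)*sqrt(15))*i. At the order-2 pole a set g(u) = (u - a)^2*(rational part) = [37/25] / (u - a')^2.
Order-2 pole: residue = g'(a); g'((3/4) + ((7/20)*sqrt(15))*i) = -((592/15435)*sqrt(15))*i, so the residue is -((592/15435)*sqrt(15))*i.
List the singular points by increasing real part (a conjugate pair: the negative imaginary part first).


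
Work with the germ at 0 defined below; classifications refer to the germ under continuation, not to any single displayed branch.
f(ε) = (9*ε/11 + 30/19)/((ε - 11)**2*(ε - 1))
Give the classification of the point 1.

The denominator factor ε - 1 vanishes at 1 and appears to the power 1; the numerator there equals 501/209, nonzero, and no other factor vanishes.
Hence a pole whose order is the multiplicity, 1.

The point is a pole of order 1.


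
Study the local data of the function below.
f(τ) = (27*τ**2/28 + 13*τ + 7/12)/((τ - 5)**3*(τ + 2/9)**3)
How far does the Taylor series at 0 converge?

Denominator factor (τ + 2/9)^3: pole of order 3 at -2/9, modulus 2/9.
Denominator factor (τ - 5)^3: pole of order 3 at 5, modulus 5.
The radius of convergence is the smallest modulus among the singular points: 2/9.

The radius of convergence is 2/9.


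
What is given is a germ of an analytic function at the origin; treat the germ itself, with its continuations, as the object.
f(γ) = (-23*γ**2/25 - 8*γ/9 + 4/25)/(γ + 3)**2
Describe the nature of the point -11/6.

Denominator factors: γ + 3 = 7/6 at γ = -11/6 — none vanishes.
So the germ continues analytically to -11/6.

The point is a regular point.


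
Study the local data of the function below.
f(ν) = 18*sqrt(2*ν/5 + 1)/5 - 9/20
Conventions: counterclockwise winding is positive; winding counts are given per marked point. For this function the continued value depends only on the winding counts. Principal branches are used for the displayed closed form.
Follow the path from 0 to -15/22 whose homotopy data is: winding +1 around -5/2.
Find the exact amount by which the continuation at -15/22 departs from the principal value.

The rational part is single-valued and drops out of the difference; each branch term changes only by its own monodromy.
(18/5)*sqrt(1 - ν/(-5/2)): winding +1 is odd, the square root flips sign, contributing -2*(18/5)*sqrt(1 - (-15/22)/(-5/2)) = -2*(18/5)*sqrt(8/11) = -(72/55)*sqrt(22).
Summing the contributions at ν = -15/22 gives -(72/55)*sqrt(22).

Continued minus principal equals -(72/55)*sqrt(22).


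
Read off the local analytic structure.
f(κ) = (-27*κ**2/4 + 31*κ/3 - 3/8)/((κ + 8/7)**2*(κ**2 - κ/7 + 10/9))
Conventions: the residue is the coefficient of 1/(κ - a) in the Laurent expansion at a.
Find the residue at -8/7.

At the order-2 pole -8/7 set g(κ) = (κ - (-8/7))^2*f(κ) = (-27*κ**2/4 + 31*κ/3 - 3/8)/(κ**2 - κ/7 + 10/9).
Order-2 pole: residue = g'(a); g'(-8/7) = 24079083/10360352, so the residue is 24079083/10360352.

The residue is 24079083/10360352.


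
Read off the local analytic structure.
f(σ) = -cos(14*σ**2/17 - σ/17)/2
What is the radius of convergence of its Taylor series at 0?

The factor cos(14*σ**2/17 - σ/17) is entire and contributes no finite singular point.
The polynomial part has no poles.
No finite singular points: the Taylor series at 0 converges everywhere.

The radius of convergence is infinite.


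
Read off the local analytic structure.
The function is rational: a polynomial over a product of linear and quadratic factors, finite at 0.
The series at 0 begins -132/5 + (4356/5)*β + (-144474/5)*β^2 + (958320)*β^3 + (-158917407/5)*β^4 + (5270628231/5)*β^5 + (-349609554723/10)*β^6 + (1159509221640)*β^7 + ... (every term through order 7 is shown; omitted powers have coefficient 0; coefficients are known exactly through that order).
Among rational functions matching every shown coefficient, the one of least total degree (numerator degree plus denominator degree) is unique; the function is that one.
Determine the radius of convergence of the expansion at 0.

The radius of convergence is -3 + (1/11)*sqrt(1111).

No rational of total degree below 2 reproduces all 8 coefficients; solving the [0/2] Pade equations on them gives f(β) = 24/(5*(β**2 - 6*β - 2/11)), whose expansion matches every shown term.
Denominator factor (β**2 - 6*β - 2/11): discriminant 404/11, real irrational roots 3 + (1/11)*sqrt(1111) and 3 - (1/11)*sqrt(1111); poles of order 1, moduli 3 + (1/11)*sqrt(1111) and -3 + (1/11)*sqrt(1111).
The radius of convergence is the smallest modulus among the singular points: -3 + (1/11)*sqrt(1111).


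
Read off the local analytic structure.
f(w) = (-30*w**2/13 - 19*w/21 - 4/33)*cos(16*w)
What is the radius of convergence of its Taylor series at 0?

The radius of convergence is infinite.

The factor cos(16*w) is entire and contributes no finite singular point.
The polynomial part has no poles.
No finite singular points: the Taylor series at 0 converges everywhere.


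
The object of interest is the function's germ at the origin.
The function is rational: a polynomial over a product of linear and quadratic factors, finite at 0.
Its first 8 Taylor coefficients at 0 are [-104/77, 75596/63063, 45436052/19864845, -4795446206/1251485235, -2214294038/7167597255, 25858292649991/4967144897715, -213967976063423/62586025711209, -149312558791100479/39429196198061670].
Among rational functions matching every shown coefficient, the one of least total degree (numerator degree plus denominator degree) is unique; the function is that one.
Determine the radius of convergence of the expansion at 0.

The radius of convergence is (1/4)*sqrt(14).

No rational of total degree below 6 reproduces all 8 coefficients; solving the [2/4] Pade equations on them gives f(δ) = (9*δ**2/5 - 25*δ/39 - 26/11)/((δ**2 + 5*δ/8 + 7/8)*(δ**2 + 8*δ/9 + 2)), whose expansion matches every shown term.
Denominator factor (δ**2 + 8*δ/9 + 2): discriminant -584/81, complex-conjugate roots (-4/9) + ((1/9)*sqrt(146))*i and (-4/9) - ((1/9)*sqrt(146))*i; poles of order 1, moduli sqrt(2) and sqrt(2).
Denominator factor (δ**2 + 5*δ/8 + 7/8): discriminant -199/64, complex-conjugate roots (-5/16) + ((1/16)*sqrt(199))*i and (-5/16) - ((1/16)*sqrt(199))*i; poles of order 1, moduli (1/4)*sqrt(14) and (1/4)*sqrt(14).
The radius of convergence is the smallest modulus among the singular points: (1/4)*sqrt(14).


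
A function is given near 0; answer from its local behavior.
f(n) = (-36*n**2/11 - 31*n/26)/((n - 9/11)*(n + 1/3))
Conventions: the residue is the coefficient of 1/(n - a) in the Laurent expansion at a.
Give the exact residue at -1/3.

The residue is -29/988.

At the order-1 pole -1/3 set g(n) = (n - (-1/3))*f(n) = (-36*n**2/11 - 31*n/26)/(n - 9/11).
Simple pole: residue = g(a) at a = -1/3, which is -29/988.


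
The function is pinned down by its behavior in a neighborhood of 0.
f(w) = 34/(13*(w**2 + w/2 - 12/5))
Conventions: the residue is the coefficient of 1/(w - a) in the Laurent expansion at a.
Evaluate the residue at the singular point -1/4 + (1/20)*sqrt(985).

The residue is (68/2561)*sqrt(985).

The factor w**2 + w/2 - 12/5 splits as (w - a)(w - a') with a = -1/4 + (1/20)*sqrt(985), a' = -1/4 - (1/20)*sqrt(985). At the order-1 pole a set g(w) = (w - a)*f(w) = [34/13] / (w - a').
Simple pole: residue = g(a) at a = -1/4 + (1/20)*sqrt(985), which is (68/2561)*sqrt(985).


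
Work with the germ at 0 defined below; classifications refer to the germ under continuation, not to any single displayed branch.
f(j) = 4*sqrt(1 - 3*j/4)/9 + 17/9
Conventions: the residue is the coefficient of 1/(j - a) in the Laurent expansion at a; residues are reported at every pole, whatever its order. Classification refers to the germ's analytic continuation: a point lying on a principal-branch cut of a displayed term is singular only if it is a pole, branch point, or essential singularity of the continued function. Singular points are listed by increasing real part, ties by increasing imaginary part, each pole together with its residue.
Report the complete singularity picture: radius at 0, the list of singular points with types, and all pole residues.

Radius of convergence at 0: 4/3.
At 4/3: an algebraic (square-root) branch point.

Branch term (4/9)*sqrt(1 - j/(4/3)): its argument vanishes at j = 4/3, a square-root branch point, modulus 4/3.
The radius of convergence is the smallest modulus among the singular points: 4/3.


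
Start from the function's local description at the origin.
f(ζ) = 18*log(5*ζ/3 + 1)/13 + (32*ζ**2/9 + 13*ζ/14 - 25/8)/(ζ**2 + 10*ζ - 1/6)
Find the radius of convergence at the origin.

The radius of convergence is -5 + (1/6)*sqrt(906).

Denominator factor (ζ**2 + 10*ζ - 1/6): discriminant 302/3, real irrational roots -5 + (1/6)*sqrt(906) and -5 - (1/6)*sqrt(906); poles of order 1, moduli -5 + (1/6)*sqrt(906) and 5 + (1/6)*sqrt(906).
Branch term (18/13)*log(1 - ζ/(-3/5)): its argument vanishes at ζ = -3/5, a logarithmic branch point, modulus 3/5.
The radius of convergence is the smallest modulus among the singular points: -5 + (1/6)*sqrt(906).


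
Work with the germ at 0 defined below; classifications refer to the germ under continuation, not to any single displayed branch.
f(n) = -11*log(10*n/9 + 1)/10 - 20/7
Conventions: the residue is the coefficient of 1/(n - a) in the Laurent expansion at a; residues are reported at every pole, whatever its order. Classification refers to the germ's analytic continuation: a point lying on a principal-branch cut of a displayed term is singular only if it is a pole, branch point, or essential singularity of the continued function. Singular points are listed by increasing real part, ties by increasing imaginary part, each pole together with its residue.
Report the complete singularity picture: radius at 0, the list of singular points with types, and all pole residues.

Radius of convergence at 0: 9/10.
At -9/10: a logarithmic branch point.

Branch term (-11/10)*log(1 - n/(-9/10)): its argument vanishes at n = -9/10, a logarithmic branch point, modulus 9/10.
The radius of convergence is the smallest modulus among the singular points: 9/10.


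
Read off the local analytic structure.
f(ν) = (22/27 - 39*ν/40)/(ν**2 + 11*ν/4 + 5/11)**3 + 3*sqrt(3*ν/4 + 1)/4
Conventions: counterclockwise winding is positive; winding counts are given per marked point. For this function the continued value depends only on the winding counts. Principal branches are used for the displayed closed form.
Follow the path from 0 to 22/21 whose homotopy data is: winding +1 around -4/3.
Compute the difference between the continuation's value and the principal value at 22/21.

Continued minus principal equals -(15/28)*sqrt(14).

The rational part is single-valued and drops out of the difference; each branch term changes only by its own monodromy.
(3/4)*sqrt(1 - ν/(-4/3)): winding +1 is odd, the square root flips sign, contributing -2*(3/4)*sqrt(1 - (22/21)/(-4/3)) = -2*(3/4)*sqrt(25/14) = -(15/28)*sqrt(14).
Summing the contributions at ν = 22/21 gives -(15/28)*sqrt(14).


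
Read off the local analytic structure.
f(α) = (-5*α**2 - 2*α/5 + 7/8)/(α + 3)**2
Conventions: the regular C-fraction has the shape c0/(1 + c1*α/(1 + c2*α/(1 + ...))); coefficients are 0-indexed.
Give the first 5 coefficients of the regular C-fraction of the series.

The regular C-fraction coefficients are [7/72, 118/105, -69889/12390, 103183115/24740706, 70800/69889].

Taylor coefficients (expand at 0): a_0 = 7/72, a_1 = -59/540, a_2 = -533/1080, a_3 = 829/2430, a_4 = -5033/29160.
c0 = a_0 = 7/72. Peel one level at a time: if S = 1 + c*α/S' with S'(0) = 1, then c is the α-coefficient of S and S' = c*α/(S - 1).
S_1 = c0/f = 1 + (118/105)*α + (69889/11025)*α^2 + ...; c1 = 118/105.
S_2 = c1*α/(S_1 - 1) = 1 + (-69889/12390)*α + (2948089/125316)*α^2 + ...; c2 = -69889/12390.
S_3 = c2*α/(S_2 - 1) = 1 + (103183115/24740706)*α + (-20636623000/4884472321)*α^2 + ...; c3 = 103183115/24740706.
S_4 = c3*α/(S_3 - 1) = 1 + (70800/69889)*α + ...; c4 = 70800/69889.


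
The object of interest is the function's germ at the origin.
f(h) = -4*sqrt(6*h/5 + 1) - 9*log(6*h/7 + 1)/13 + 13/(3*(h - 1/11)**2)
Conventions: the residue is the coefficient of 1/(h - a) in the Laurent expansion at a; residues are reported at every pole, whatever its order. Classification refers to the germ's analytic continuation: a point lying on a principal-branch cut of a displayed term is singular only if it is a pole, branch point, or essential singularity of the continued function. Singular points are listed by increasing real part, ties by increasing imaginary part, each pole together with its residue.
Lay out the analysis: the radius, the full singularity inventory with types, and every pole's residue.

Radius of convergence at 0: 1/11.
At -7/6: a logarithmic branch point.
At -5/6: an algebraic (square-root) branch point.
At 1/11: a pole of order 2; residue 0.

Denominator factor (h - 1/11)^2: pole of order 2 at 1/11, modulus 1/11.
Branch term (-4)*sqrt(1 - h/(-5/6)): its argument vanishes at h = -5/6, a square-root branch point, modulus 5/6.
Branch term (-9/13)*log(1 - h/(-7/6)): its argument vanishes at h = -7/6, a logarithmic branch point, modulus 7/6.
The radius of convergence is the smallest modulus among the singular points: 1/11.
The branch terms are analytic at 1/11 and contribute nothing to the residue; only the rational part matters.
At the order-2 pole 1/11 set g(h) = (h - (1/11))^2*(rational part) = 13/3.
Order-2 pole: residue = g'(a); g'(1/11) = 0, so the residue is 0.
List the singular points by increasing real part (a conjugate pair: the negative imaginary part first).


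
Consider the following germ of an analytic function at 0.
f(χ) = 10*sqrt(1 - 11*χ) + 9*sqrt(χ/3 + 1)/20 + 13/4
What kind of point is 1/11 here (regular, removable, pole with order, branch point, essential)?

The point is an algebraic (square-root) branch point.

The term (10)*sqrt(1 - χ/(1/11)) has argument 1 - 1/11/(1/11) = 0 at 1/11: a square-root (algebraic, two-sheeted) branch point; the remaining terms are analytic or single-valued there.


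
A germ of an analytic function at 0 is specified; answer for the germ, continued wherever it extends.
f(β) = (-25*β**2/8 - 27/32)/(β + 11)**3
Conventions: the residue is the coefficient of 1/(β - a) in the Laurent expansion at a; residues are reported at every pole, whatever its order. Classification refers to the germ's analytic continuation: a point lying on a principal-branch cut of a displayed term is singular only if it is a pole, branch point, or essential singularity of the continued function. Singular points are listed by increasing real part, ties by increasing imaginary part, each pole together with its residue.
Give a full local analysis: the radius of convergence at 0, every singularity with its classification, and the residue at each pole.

Denominator factor (β + 11)^3: pole of order 3 at -11, modulus 11.
The radius of convergence is the smallest modulus among the singular points: 11.
At the order-3 pole -11 set g(β) = (β - (-11))^3*f(β) = -25*β**2/8 - 27/32.
Order-3 pole: residue = g''(a)/2; g''(-11) = -25/4, so the residue is -25/8.

Radius of convergence at 0: 11.
At -11: a pole of order 3; residue -25/8.


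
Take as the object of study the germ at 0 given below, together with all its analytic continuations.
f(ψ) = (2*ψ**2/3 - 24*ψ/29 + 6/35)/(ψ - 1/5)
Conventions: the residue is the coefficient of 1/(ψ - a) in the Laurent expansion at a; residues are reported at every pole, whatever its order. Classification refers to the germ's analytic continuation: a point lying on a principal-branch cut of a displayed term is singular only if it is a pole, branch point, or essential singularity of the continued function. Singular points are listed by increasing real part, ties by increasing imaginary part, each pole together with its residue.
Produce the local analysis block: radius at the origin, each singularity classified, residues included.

Radius of convergence at 0: 1/5.
At 1/5: a pole of order 1; residue 496/15225.

Denominator factor (ψ - 1/5): pole of order 1 at 1/5, modulus 1/5.
The radius of convergence is the smallest modulus among the singular points: 1/5.
At the order-1 pole 1/5 set g(ψ) = (ψ - (1/5))*f(ψ) = 2*ψ**2/3 - 24*ψ/29 + 6/35.
Simple pole: residue = g(a) at a = 1/5, which is 496/15225.


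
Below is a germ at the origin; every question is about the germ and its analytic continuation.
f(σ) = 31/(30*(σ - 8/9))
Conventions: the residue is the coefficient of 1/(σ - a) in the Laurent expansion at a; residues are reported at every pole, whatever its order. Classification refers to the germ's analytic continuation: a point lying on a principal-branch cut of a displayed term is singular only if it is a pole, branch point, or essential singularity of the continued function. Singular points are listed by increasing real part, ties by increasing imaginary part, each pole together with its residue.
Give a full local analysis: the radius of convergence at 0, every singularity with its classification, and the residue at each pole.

Radius of convergence at 0: 8/9.
At 8/9: a pole of order 1; residue 31/30.

Denominator factor (σ - 8/9): pole of order 1 at 8/9, modulus 8/9.
The radius of convergence is the smallest modulus among the singular points: 8/9.
At the order-1 pole 8/9 set g(σ) = (σ - (8/9))*f(σ) = 31/30.
Simple pole: residue = g(a) at a = 8/9, which is 31/30.


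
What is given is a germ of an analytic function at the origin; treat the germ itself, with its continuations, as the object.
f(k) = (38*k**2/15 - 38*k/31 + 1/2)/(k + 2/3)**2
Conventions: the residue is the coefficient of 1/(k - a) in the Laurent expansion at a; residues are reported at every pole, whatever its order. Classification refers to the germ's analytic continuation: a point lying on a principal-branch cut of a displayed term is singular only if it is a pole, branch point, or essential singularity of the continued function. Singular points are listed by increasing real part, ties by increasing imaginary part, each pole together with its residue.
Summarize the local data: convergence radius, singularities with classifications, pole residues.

Radius of convergence at 0: 2/3.
At -2/3: a pole of order 2; residue -6422/1395.

Denominator factor (k + 2/3)^2: pole of order 2 at -2/3, modulus 2/3.
The radius of convergence is the smallest modulus among the singular points: 2/3.
At the order-2 pole -2/3 set g(k) = (k - (-2/3))^2*f(k) = 38*k**2/15 - 38*k/31 + 1/2.
Order-2 pole: residue = g'(a); g'(-2/3) = -6422/1395, so the residue is -6422/1395.


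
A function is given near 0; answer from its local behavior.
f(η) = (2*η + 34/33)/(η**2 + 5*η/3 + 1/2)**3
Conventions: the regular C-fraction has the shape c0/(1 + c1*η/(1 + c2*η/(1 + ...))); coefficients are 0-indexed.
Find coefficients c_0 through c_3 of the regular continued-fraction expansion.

Taylor coefficients (expand at 0): a_0 = 272/33, a_1 = -2192/33, a_2 = 33664/99, a_3 = -1267616/891.
c0 = a_0 = 272/33. Peel one level at a time: if S = 1 + c*η/S' with S'(0) = 1, then c is the η-coefficient of S and S' = c*η/(S - 1).
S_1 = c0/f = 1 + (137/17)*η + (20539/867)*η^2 + ...; c1 = 137/17.
S_2 = c1*η/(S_1 - 1) = 1 + (-20539/6987)*η + (2426486/506763)*η^2 + ...; c2 = -20539/6987.
S_3 = c2*η/(S_2 - 1) = 1 + (41250262/25324587)*η + ...; c3 = 41250262/25324587.

The regular C-fraction coefficients are [272/33, 137/17, -20539/6987, 41250262/25324587].


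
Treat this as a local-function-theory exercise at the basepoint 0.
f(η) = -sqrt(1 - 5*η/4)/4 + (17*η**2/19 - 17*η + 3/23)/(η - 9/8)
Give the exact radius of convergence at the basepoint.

The radius of convergence is 4/5.

Denominator factor (η - 9/8): pole of order 1 at 9/8, modulus 9/8.
Branch term (-1/4)*sqrt(1 - η/(4/5)): its argument vanishes at η = 4/5, a square-root branch point, modulus 4/5.
The radius of convergence is the smallest modulus among the singular points: 4/5.


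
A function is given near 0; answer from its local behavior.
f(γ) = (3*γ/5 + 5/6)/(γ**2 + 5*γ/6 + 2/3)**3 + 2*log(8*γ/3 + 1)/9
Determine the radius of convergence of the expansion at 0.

The radius of convergence is 3/8.

Denominator factor (γ**2 + 5*γ/6 + 2/3)^3: discriminant -71/36, complex-conjugate roots (-5/12) + ((1/12)*sqrt(71))*i and (-5/12) - ((1/12)*sqrt(71))*i; poles of order 3, moduli (1/3)*sqrt(6) and (1/3)*sqrt(6).
Branch term (2/9)*log(1 - γ/(-3/8)): its argument vanishes at γ = -3/8, a logarithmic branch point, modulus 3/8.
The radius of convergence is the smallest modulus among the singular points: 3/8.


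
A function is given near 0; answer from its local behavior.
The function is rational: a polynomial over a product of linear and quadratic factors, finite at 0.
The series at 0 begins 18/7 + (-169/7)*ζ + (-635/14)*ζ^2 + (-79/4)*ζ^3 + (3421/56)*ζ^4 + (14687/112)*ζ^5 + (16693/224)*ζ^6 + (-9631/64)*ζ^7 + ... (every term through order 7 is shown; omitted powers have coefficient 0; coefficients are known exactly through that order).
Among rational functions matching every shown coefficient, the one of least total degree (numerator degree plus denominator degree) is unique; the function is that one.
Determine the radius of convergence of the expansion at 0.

The radius of convergence is (1/2)*sqrt(2).

No rational of total degree below 4 reproduces all 8 coefficients; solving the [2/2] Pade equations on them gives f(ζ) = (-2*ζ**2 - 14*ζ + 9/7)/(ζ**2 - 3*ζ/4 + 1/2), whose expansion matches every shown term.
Denominator factor (ζ**2 - 3*ζ/4 + 1/2): discriminant -23/16, complex-conjugate roots (3/8) + ((1/8)*sqrt(23))*i and (3/8) - ((1/8)*sqrt(23))*i; poles of order 1, moduli (1/2)*sqrt(2) and (1/2)*sqrt(2).
The radius of convergence is the smallest modulus among the singular points: (1/2)*sqrt(2).


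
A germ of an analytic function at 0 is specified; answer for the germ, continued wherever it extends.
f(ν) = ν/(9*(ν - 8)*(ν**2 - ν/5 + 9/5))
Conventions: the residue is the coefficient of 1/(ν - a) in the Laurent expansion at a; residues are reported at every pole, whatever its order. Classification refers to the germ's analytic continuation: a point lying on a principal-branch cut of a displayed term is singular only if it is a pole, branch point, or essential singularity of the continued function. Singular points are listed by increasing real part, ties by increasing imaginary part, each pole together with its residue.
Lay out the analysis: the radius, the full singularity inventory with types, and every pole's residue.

Radius of convergence at 0: (3/5)*sqrt(5).
At (1/10) - ((1/10)*sqrt(179))*i: a pole of order 1; residue (-20/2889) + ((25/517131)*sqrt(179))*i.
At (1/10) + ((1/10)*sqrt(179))*i: a pole of order 1; residue (-20/2889) - ((25/517131)*sqrt(179))*i.
At 8: a pole of order 1; residue 40/2889.


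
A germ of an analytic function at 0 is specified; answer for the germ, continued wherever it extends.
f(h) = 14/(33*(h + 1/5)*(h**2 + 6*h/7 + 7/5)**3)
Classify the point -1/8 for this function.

The point is a regular point.

Denominator factors: h**2 + 6*h/7 + 7/5 = 2931/2240 at h = -1/8; h + 1/5 = 3/40 at h = -1/8 — none vanishes.
So the germ continues analytically to -1/8.


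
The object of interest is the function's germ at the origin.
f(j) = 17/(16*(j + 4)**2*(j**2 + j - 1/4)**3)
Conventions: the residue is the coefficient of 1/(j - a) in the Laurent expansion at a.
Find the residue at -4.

The residue is 5712/4879681.

At the order-2 pole -4 set g(j) = (j - (-4))^2*f(j) = 17/(16*(j**2 + j - 1/4)**3).
Order-2 pole: residue = g'(a); g'(-4) = 5712/4879681, so the residue is 5712/4879681.


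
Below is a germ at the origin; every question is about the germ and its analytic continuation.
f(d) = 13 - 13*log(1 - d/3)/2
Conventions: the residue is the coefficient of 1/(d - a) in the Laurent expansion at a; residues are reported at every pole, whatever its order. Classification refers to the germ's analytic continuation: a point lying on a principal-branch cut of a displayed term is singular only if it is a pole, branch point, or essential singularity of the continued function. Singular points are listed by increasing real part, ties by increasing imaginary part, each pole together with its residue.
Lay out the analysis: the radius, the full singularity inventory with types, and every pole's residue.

Branch term (-13/2)*log(1 - d/(3)): its argument vanishes at d = 3, a logarithmic branch point, modulus 3.
The radius of convergence is the smallest modulus among the singular points: 3.

Radius of convergence at 0: 3.
At 3: a logarithmic branch point.


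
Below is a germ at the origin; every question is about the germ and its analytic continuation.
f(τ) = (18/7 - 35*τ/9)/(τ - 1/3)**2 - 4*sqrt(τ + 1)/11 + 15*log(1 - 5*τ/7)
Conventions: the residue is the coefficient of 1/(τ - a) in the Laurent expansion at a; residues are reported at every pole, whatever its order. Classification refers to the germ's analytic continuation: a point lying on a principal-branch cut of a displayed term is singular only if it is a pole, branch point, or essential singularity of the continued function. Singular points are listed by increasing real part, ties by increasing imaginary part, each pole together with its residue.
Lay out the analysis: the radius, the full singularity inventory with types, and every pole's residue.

Denominator factor (τ - 1/3)^2: pole of order 2 at 1/3, modulus 1/3.
Branch term (15)*log(1 - τ/(7/5)): its argument vanishes at τ = 7/5, a logarithmic branch point, modulus 7/5.
Branch term (-4/11)*sqrt(1 - τ/(-1)): its argument vanishes at τ = -1, a square-root branch point, modulus 1.
The radius of convergence is the smallest modulus among the singular points: 1/3.
The branch terms are analytic at 1/3 and contribute nothing to the residue; only the rational part matters.
At the order-2 pole 1/3 set g(τ) = (τ - (1/3))^2*(rational part) = 18/7 - 35*τ/9.
Order-2 pole: residue = g'(a); g'(1/3) = -35/9, so the residue is -35/9.
List the singular points by increasing real part (a conjugate pair: the negative imaginary part first).

Radius of convergence at 0: 1/3.
At -1: an algebraic (square-root) branch point.
At 1/3: a pole of order 2; residue -35/9.
At 7/5: a logarithmic branch point.


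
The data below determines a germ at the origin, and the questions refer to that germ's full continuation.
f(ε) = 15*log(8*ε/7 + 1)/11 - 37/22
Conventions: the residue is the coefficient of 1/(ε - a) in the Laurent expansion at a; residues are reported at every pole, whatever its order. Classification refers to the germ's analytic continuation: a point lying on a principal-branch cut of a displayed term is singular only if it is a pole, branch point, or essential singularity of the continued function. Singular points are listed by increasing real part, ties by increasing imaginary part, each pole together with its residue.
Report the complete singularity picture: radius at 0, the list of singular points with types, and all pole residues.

Branch term (15/11)*log(1 - ε/(-7/8)): its argument vanishes at ε = -7/8, a logarithmic branch point, modulus 7/8.
The radius of convergence is the smallest modulus among the singular points: 7/8.

Radius of convergence at 0: 7/8.
At -7/8: a logarithmic branch point.


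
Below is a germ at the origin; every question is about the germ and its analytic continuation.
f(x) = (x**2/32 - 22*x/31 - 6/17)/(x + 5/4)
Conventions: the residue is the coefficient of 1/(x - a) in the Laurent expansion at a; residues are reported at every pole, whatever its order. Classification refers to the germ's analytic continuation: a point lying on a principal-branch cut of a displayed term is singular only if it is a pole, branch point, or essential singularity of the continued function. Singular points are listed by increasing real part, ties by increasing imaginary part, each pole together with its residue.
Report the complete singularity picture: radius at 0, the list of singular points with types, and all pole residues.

Radius of convergence at 0: 5/4.
At -5/4: a pole of order 1; residue 157303/269824.

Denominator factor (x + 5/4): pole of order 1 at -5/4, modulus 5/4.
The radius of convergence is the smallest modulus among the singular points: 5/4.
At the order-1 pole -5/4 set g(x) = (x - (-5/4))*f(x) = x**2/32 - 22*x/31 - 6/17.
Simple pole: residue = g(a) at a = -5/4, which is 157303/269824.


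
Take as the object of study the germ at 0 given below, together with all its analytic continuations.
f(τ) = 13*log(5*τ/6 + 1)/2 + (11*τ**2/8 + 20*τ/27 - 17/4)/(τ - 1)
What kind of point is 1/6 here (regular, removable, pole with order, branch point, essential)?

The point is a regular point.

Denominator factors: τ - 1 = -5/6 at τ = 1/6 — none vanishes.
Branch term log(1 - τ/(-6/5)): argument at 1/6 is 41/36, nonzero, so 1/6 is not its branch point (a point on a principal cut is still regular for the continued germ).
So the germ continues analytically to 1/6.


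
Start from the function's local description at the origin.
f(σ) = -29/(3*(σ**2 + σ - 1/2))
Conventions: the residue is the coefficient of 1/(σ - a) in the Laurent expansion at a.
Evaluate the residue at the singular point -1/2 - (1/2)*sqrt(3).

The factor σ**2 + σ - 1/2 splits as (σ - a)(σ - a') with a = -1/2 - (1/2)*sqrt(3), a' = -1/2 + (1/2)*sqrt(3). At the order-1 pole a set g(σ) = (σ - a)*f(σ) = [-29/3] / (σ - a').
Simple pole: residue = g(a) at a = -1/2 - (1/2)*sqrt(3), which is (29/9)*sqrt(3).

The residue is (29/9)*sqrt(3).
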